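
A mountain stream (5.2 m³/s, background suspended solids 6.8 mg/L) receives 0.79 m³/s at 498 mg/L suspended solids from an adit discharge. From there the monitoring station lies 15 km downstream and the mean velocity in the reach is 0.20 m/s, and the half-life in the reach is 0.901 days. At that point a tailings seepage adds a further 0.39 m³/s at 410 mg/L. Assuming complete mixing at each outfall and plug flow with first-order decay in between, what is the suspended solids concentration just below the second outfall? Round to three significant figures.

Mass balance: C = (5.200·6.800 + 0.7900·498.0) / 5.990 = 428.8/5.990 = 71.58 mg/L; combined flow 5.990 m³/s.
Travel time t = 15·1000 / 0.20 = 75000 s = 20.83 h.
Half-life 0.901 d → k = ln 2 / 0.901 = 0.7693 d⁻¹.
Applying C = C₀e^(−kt): 71.58 × 0.5128 = 36.71 mg/L.
Second outfall: C = (5.990·36.71 + 0.3900·410.0)/6.380 = 59.53 mg/L.

59.5 mg/L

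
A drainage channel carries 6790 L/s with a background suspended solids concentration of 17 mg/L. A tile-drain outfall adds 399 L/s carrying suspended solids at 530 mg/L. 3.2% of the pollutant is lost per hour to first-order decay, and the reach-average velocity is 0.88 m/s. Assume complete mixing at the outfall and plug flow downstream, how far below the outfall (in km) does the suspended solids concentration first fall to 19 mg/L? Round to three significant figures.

85.0 km

Flow-weighted average: C = (6790·17.00 + 399.0·530.0) / 7189 = 326900/7189 = 45.47 mg/L.
3.2%/h lost → k = −ln(1 − 0.032) = 0.03252 h⁻¹.
Set 45.47·exp(−k·t) = 19 → t = ln(45.47/19)/k = 96600 s = 26.83 h.
Distance = v·t = 0.88·96600 = 85000 m = 85.00 km.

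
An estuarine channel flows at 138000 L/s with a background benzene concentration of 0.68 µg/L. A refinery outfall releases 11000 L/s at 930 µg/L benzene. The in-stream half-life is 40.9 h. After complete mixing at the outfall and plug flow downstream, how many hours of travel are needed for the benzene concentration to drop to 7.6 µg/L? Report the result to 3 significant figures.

Mass balance: C = (138000·0.6800 + 11000·930.0) / 149000 = 10320000/149000 = 69.29 µg/L.
Half-life 40.9 h → k = ln 2 / 40.9 = 0.01695 h⁻¹ = 0.4067 d⁻¹.
69.29·exp(−k·t) = 7.6 → t = ln(69.29/7.6)/k = 469500 s = 130.4 h.

130 h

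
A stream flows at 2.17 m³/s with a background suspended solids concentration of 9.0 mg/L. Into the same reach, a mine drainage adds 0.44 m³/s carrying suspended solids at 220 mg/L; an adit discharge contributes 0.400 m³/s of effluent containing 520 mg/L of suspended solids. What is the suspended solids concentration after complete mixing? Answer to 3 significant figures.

Mixed concentration C = ΣQC/ΣQ = (2.170·9.000 + 0.4400·220.0 + 0.4000·520.0) / 3.010 = 324.3/3.010 = 107.8 mg/L.

108 mg/L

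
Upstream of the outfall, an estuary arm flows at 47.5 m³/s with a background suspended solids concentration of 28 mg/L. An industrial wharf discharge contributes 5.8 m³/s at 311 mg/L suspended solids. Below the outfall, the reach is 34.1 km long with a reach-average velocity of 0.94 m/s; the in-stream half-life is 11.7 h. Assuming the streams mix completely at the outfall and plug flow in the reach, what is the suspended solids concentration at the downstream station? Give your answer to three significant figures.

Mixed concentration C = ΣQC/ΣQ = (47.50·28.00 + 5.800·311.0) / 53.30 = 3134/53.30 = 58.80 mg/L.
Travel time t = 34.1·1000 / 0.94 = 36280 s = 10.08 h.
Half-life 11.7 h → k = ln 2 / 11.7 = 0.05924 h⁻¹ = 1.422 d⁻¹.
Decay over the reach: 58.80·exp(−kt) = 58.80·0.5505 = 32.37 mg/L.

32.4 mg/L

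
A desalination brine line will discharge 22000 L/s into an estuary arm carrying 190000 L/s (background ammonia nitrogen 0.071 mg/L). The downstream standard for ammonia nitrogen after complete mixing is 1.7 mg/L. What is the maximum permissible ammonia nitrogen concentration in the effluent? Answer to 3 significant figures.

At the limit, (Qr·Cr + Qe·Cₑ)/(Qr + Qe) = 1.7:
Cₑ = (212000·1.7 − 190000·0.07100) / 22000 = 15.77 mg/L.

15.8 mg/L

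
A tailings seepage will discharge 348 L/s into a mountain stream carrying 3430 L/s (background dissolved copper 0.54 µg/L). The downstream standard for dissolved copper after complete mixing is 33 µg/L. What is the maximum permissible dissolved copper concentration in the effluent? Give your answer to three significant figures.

At the limit, (Qr·Cr + Qe·Cₑ)/(Qr + Qe) = 33:
Cₑ = (3778·33 − 3430·0.5400) / 348.0 = 352.9 µg/L.

353 µg/L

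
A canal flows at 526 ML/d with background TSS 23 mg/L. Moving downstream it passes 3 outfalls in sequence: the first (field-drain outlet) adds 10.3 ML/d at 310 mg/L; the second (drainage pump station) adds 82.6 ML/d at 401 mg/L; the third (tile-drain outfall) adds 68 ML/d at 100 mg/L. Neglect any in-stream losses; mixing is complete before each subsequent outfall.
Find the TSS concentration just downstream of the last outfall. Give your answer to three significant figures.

After outfall 1: Q = 526.0 + 10.30 = 536.3 ML/d; C = (526.0·23.00 + 10.30·310.0)/536.3 = 28.51 mg/L.
After outfall 2: Q = 536.3 + 82.60 = 618.9 ML/d; C = (536.3·28.51 + 82.60·401.0)/618.9 = 78.23 mg/L.
After outfall 3: Q = 618.9 + 68.00 = 686.9 ML/d; C = (618.9·78.23 + 68.00·100.0)/686.9 = 80.38 mg/L.

80.4 mg/L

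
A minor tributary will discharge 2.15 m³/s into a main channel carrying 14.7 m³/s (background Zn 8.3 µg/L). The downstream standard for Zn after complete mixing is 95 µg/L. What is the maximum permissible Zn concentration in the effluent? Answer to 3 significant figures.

688 µg/L

At the limit, (Qr·Cr + Qe·Cₑ)/(Qr + Qe) = 95:
Cₑ = (16.85·95 − 14.70·8.300) / 2.150 = 687.8 µg/L.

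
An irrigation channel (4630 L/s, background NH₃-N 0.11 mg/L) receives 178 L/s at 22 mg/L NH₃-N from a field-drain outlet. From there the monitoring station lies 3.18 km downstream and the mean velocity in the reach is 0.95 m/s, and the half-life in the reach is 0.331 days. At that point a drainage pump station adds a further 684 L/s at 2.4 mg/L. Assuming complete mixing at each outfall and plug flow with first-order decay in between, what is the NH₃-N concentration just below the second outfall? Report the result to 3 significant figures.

1.04 mg/L

Flow-weighted average: C = (4630·0.1100 + 178.0·22.00) / 4808 = 4425/4808 = 0.9204 mg/L; combined flow 4808 L/s.
Travel time t = 3.18·1000 / 0.95 = 3347 s = 0.9298 h.
Half-life 0.331 d → k = ln 2 / 0.331 = 2.094 d⁻¹.
Decay over the reach: 0.9204·exp(−kt) = 0.9204·0.9221 = 0.8487 mg/L.
At the second outfall, C = (4808·0.8487 + 684.0·2.400) / (4808 + 684.0) = 1.042 mg/L.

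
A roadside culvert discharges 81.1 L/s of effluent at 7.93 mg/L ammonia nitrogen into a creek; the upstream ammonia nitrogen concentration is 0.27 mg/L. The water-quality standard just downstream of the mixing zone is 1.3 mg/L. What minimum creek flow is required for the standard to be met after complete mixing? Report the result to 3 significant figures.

Set C_mix = 1.3: (Q·0.2700 + 81.10·7.930) / (Q + 81.10) = 1.3
→ Q = 81.10·(7.930 − 1.3)/(1.3 − 0.2700) = 522.0 L/s.

522 L/s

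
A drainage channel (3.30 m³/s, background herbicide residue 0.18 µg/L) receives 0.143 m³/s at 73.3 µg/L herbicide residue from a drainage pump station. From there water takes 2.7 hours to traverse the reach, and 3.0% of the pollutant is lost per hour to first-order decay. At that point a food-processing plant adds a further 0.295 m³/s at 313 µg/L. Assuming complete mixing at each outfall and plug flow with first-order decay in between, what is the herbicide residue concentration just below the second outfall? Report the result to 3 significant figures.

27.4 µg/L

Conservation of mass: C = (3.300·0.1800 + 0.1430·73.30) / 3.443 = 11.08/3.443 = 3.217 µg/L; combined flow 3.443 m³/s.
3.0%/h lost → k = −ln(1 − 0.03) = 0.03046 h⁻¹.
After decay, C = 3.217 × e^(−kt) = 3.217 × 0.9211 = 2.963 µg/L.
Second outfall: C = (3.443·2.963 + 0.2950·313.0)/3.738 = 27.43 µg/L.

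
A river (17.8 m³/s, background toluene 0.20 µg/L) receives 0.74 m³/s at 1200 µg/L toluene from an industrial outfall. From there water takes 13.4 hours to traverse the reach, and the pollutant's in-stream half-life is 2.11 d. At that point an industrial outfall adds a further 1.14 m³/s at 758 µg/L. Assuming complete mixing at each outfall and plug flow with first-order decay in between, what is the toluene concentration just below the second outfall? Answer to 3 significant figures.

After mixing, C = (17.80·0.2000 + 0.7400·1200) / 18.54 = 891.6/18.54 = 48.09 µg/L; combined flow 18.54 m³/s.
Half-life 2.11 d → k = ln 2 / 2.11 = 0.3285 d⁻¹.
After decay, C = 48.09 × e^(−kt) = 48.09 × 0.8324 = 40.03 µg/L.
At the second outfall, C = (18.54·40.03 + 1.140·758.0) / (18.54 + 1.140) = 81.62 µg/L.

81.6 µg/L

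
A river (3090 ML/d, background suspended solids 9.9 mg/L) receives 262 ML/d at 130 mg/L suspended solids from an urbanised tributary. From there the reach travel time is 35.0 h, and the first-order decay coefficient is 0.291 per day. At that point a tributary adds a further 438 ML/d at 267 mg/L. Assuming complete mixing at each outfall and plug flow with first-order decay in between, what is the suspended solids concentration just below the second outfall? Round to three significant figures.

42.0 mg/L

Mixed concentration C = ΣQC/ΣQ = (3090·9.900 + 262.0·130.0) / 3352 = 64650/3352 = 19.29 mg/L; combined flow 3352 ML/d.
First-order decay: C = 19.29·exp(−k·t) = 19.29·0.6542 = 12.62 mg/L.
Second outfall: C = (3352·12.62 + 438.0·267.0)/3790 = 42.02 mg/L.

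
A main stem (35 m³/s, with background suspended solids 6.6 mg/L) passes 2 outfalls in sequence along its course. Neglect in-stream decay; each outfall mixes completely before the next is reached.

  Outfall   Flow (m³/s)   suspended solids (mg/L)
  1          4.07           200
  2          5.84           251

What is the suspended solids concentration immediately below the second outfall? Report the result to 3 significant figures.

55.9 mg/L

After outfall 1: Q = 35.00 + 4.070 = 39.07 m³/s; C = (35.00·6.600 + 4.070·200.0)/39.07 = 26.75 mg/L.
After outfall 2: Q = 39.07 + 5.840 = 44.91 m³/s; C = (39.07·26.75 + 5.840·251.0)/44.91 = 55.91 mg/L.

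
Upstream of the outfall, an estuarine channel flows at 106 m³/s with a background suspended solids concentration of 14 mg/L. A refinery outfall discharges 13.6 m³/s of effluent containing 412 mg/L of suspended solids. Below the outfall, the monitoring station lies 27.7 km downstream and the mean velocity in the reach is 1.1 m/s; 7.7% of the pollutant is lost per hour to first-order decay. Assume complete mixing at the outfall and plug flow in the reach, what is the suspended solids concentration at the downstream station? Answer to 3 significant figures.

After mixing, C = (106.0·14.00 + 13.60·412.0) / 119.6 = 7087/119.6 = 59.26 mg/L.
Travel time t = 27.7·1000 / 1.1 = 25180 s = 6.995 h.
7.7%/h lost → k = −ln(1 − 0.077) = 0.08013 h⁻¹.
Applying C = C₀e^(−kt): 59.26 × 0.5709 = 33.83 mg/L.

33.8 mg/L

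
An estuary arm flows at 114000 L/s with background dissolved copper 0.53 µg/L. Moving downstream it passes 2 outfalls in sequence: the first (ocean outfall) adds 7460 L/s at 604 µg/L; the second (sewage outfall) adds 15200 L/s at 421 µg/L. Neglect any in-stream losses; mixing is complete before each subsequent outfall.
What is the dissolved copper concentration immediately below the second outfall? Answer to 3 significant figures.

After outfall 1: Q = 114000 + 7460 = 121500 L/s; C = (114000·0.5300 + 7460·604.0)/121500 = 37.59 µg/L.
After outfall 2: Q = 121500 + 15200 = 136700 L/s; C = (121500·37.59 + 15200·421.0)/136700 = 80.24 µg/L.

80.2 µg/L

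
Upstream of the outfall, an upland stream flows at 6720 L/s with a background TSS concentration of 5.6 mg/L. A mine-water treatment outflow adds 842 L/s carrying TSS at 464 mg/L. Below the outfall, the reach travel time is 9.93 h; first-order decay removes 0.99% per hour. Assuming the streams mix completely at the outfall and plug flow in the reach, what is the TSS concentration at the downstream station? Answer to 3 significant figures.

Conservation of mass: C = (6720·5.600 + 842.0·464.0) / 7562 = 428300/7562 = 56.64 mg/L.
0.99%/h lost → k = −ln(1 − 0.0099) = 0.009949 h⁻¹.
Decay over the reach: 56.64·exp(−kt) = 56.64·0.9059 = 51.31 mg/L.

51.3 mg/L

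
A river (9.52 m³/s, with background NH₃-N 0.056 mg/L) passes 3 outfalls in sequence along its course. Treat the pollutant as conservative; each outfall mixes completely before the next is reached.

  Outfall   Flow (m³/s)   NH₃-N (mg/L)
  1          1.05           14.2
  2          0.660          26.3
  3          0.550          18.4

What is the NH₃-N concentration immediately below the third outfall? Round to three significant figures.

Outfall 1: combined Q = 10.57 m³/s; C = (9.520·0.05600 + 1.050·14.20)/10.57 = 1.461 mg/L.
Outfall 2: combined Q = 11.23 m³/s; C = (10.57·1.461 + 0.6600·26.30)/11.23 = 2.921 mg/L.
Outfall 3: combined Q = 11.78 m³/s; C = (11.23·2.921 + 0.5500·18.40)/11.78 = 3.644 mg/L.

3.64 mg/L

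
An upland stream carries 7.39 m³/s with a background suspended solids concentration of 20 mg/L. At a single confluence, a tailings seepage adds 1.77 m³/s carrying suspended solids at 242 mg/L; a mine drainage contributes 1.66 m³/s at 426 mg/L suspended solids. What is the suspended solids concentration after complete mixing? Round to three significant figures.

After mixing, C = (7.390·20.00 + 1.770·242.0 + 1.660·426.0) / 10.82 = 1283/10.82 = 118.6 mg/L.

119 mg/L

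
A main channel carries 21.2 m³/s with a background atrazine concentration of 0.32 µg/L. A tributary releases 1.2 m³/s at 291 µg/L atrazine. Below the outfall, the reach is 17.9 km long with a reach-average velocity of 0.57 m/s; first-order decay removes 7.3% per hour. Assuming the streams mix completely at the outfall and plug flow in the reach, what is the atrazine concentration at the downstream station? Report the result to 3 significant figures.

Mixed concentration C = ΣQC/ΣQ = (21.20·0.3200 + 1.200·291.0) / 22.40 = 356.0/22.40 = 15.89 µg/L.
Travel time t = 17.9·1000 / 0.57 = 31400 s = 8.723 h.
7.3%/h lost → k = −ln(1 − 0.073) = 0.07580 h⁻¹.
After decay, C = 15.89 × e^(−kt) = 15.89 × 0.5162 = 8.204 µg/L.

8.20 µg/L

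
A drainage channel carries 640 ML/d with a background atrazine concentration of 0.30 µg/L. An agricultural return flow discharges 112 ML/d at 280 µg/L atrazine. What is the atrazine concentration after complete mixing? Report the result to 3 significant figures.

42.0 µg/L

Conservation of mass: C = (640.0·0.3000 + 112.0·280.0) / 752.0 = 31550/752.0 = 41.96 µg/L.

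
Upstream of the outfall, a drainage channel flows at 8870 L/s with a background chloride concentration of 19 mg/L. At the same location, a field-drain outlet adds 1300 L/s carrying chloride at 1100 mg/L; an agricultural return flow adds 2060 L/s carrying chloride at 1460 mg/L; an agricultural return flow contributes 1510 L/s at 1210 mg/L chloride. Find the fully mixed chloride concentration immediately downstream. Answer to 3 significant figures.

Flow-weighted average: C = (8870·19.00 + 1300·1100 + 2060·1460 + 1510·1210) / 13740 = 6433000/13740 = 468.2 mg/L.

468 mg/L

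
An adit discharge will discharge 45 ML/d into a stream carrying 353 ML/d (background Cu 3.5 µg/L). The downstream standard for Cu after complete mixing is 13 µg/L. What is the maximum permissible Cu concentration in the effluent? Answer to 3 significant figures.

87.5 µg/L

At the limit, (Qr·Cr + Qe·Cₑ)/(Qr + Qe) = 13:
Cₑ = (398.0·13 − 353.0·3.500) / 45.00 = 87.52 µg/L.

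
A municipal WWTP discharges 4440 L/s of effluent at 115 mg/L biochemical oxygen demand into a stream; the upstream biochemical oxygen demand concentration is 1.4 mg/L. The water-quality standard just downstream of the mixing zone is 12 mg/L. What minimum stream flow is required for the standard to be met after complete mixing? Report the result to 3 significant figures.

Set C_mix = 12: (Q·1.400 + 4440·115.0) / (Q + 4440) = 12
→ Q = 4440·(115.0 − 12)/(12 − 1.400) = 43140 L/s.

43100 L/s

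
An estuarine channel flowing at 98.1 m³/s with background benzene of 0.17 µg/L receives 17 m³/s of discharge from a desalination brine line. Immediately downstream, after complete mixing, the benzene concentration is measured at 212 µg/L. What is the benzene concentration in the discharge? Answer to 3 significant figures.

Mass balance: 98.10·0.1700 + 17.00·Cₑ = 115.1·212.0
→ Cₑ = (115.1·212.0 − 98.10·0.1700) / 17.00 = 1434 µg/L.

1430 µg/L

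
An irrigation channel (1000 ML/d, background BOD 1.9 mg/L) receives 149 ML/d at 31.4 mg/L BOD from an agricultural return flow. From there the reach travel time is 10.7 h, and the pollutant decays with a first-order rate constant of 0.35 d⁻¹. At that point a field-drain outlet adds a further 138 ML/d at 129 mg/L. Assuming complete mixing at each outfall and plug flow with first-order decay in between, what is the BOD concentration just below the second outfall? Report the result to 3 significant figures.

18.2 mg/L

Conservation of mass: C = (1000·1.900 + 149.0·31.40) / 1149 = 6579/1149 = 5.726 mg/L; combined flow 1149 ML/d.
Decay over the reach: 5.726·exp(−kt) = 5.726·0.8555 = 4.898 mg/L.
Second outfall: C = (1149·4.898 + 138.0·129.0)/1287 = 18.21 mg/L.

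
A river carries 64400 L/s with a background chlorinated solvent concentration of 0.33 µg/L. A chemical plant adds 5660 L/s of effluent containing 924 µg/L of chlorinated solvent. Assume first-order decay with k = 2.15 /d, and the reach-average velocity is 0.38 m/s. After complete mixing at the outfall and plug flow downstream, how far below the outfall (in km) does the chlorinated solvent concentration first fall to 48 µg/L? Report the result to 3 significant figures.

Mixed concentration C = ΣQC/ΣQ = (64400·0.3300 + 5660·924.0) / 70060 = 5251000/70060 = 74.95 µg/L.
Set 74.95·exp(−k·t) = 48 → t = ln(74.95/48)/k = 17910 s = 4.975 h.
Distance = v·t = 0.38·17910 = 6805 m = 6.805 km.

6.81 km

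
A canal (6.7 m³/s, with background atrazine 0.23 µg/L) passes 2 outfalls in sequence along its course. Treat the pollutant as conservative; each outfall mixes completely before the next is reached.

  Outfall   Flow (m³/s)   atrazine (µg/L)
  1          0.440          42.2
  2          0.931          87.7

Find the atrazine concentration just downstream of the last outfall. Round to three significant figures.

12.6 µg/L

Below outfall 1: Q → 7.140 m³/s, C = (6.700·0.2300 + 0.4400·42.20)/7.140 = 2.816 µg/L.
Below outfall 2: Q → 8.071 m³/s, C = (7.140·2.816 + 0.9310·87.70)/8.071 = 12.61 µg/L.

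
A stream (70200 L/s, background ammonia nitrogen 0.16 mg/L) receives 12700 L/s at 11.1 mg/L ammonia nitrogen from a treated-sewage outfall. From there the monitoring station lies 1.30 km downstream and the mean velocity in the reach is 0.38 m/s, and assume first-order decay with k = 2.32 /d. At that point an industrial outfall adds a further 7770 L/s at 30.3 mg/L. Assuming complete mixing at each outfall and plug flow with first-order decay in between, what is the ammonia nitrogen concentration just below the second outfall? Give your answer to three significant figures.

4.13 mg/L

Flow-weighted average: C = (70200·0.1600 + 12700·11.10) / 82900 = 152200/82900 = 1.836 mg/L; combined flow 82900 L/s.
Travel time t = 1.30·1000 / 0.38 = 3421 s = 0.9503 h.
Decay over the reach: 1.836·exp(−kt) = 1.836·0.9122 = 1.675 mg/L.
At the second outfall, C = (82900·1.675 + 7770·30.30) / (82900 + 7770) = 4.128 mg/L.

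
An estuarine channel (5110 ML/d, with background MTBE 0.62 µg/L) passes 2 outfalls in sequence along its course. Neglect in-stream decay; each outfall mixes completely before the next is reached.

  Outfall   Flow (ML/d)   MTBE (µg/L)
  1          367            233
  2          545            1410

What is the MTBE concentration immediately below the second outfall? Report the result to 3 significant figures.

142 µg/L

Outfall 1: combined Q = 5477 ML/d; C = (5110·0.6200 + 367.0·233.0)/5477 = 16.19 µg/L.
Outfall 2: combined Q = 6022 ML/d; C = (5477·16.19 + 545.0·1410)/6022 = 142.3 µg/L.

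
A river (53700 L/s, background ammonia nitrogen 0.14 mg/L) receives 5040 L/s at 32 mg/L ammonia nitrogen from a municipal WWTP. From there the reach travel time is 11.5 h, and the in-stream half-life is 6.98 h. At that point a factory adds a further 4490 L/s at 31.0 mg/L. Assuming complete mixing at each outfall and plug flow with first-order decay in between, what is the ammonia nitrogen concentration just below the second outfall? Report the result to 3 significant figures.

3.05 mg/L

Flow-weighted average: C = (53700·0.1400 + 5040·32.00) / 58740 = 168800/58740 = 2.874 mg/L; combined flow 58740 L/s.
Half-life 6.98 h → k = ln 2 / 6.98 = 0.09930 h⁻¹ = 2.383 d⁻¹.
Applying C = C₀e^(−kt): 2.874 × 0.3192 = 0.9172 mg/L.
Second outfall: C = (58740·0.9172 + 4490·31.00)/63230 = 3.053 mg/L.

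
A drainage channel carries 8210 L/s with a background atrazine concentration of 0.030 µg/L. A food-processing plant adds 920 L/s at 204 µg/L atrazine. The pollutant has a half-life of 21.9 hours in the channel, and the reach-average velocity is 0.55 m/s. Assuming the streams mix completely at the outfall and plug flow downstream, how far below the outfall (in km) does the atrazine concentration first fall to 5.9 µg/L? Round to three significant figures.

78.2 km

Mass balance: C = (8210·0.03000 + 920.0·204.0) / 9130 = 187900/9130 = 20.58 µg/L.
Half-life 21.9 h → k = ln 2 / 21.9 = 0.03165 h⁻¹ = 0.7596 d⁻¹.
Set 20.58·exp(−k·t) = 5.9 → t = ln(20.58/5.9)/k = 142100 s = 39.48 h.
Distance = v·t = 0.55·142100 = 78170 m = 78.17 km.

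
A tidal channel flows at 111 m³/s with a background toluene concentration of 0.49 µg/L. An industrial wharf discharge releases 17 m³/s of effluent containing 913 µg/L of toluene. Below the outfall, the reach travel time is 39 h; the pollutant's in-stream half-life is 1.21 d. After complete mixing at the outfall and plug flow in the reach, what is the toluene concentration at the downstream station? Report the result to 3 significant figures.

Mixed concentration C = ΣQC/ΣQ = (111.0·0.4900 + 17.00·913.0) / 128.0 = 15580/128.0 = 121.7 µg/L.
Half-life 1.21 d → k = ln 2 / 1.21 = 0.5728 d⁻¹.
Applying C = C₀e^(−kt): 121.7 × 0.3942 = 47.97 µg/L.

48.0 µg/L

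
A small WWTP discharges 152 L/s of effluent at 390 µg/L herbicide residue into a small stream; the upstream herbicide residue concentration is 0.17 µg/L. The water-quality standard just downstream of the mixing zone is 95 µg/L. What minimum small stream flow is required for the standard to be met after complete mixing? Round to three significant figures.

473 L/s

Set C_mix = 95: (Q·0.1700 + 152.0·390.0) / (Q + 152.0) = 95
→ Q = 152.0·(390.0 − 95)/(95 − 0.1700) = 472.8 L/s.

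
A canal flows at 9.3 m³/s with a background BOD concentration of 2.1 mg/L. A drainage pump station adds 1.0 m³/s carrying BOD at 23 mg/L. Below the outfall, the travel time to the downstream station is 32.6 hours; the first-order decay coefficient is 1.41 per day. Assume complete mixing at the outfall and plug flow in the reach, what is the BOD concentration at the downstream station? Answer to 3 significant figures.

0.608 mg/L

Flow-weighted average: C = (9.300·2.100 + 1.000·23.00) / 10.30 = 42.53/10.30 = 4.129 mg/L.
Applying C = C₀e^(−kt): 4.129 × 0.1473 = 0.6082 mg/L.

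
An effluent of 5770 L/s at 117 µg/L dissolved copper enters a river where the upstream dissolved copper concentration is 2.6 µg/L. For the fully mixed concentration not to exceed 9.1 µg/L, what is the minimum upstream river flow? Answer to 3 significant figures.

Set C_mix = 9.1: (Q·2.600 + 5770·117.0) / (Q + 5770) = 9.1
→ Q = 5770·(117.0 − 9.1)/(9.1 − 2.600) = 95780 L/s.

95800 L/s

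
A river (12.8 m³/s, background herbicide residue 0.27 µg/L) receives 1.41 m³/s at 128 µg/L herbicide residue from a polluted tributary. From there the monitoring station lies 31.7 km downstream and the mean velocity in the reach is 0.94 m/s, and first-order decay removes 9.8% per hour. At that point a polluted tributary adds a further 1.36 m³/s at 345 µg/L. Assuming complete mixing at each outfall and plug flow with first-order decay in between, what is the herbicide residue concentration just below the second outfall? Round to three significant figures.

Flow-weighted average: C = (12.80·0.2700 + 1.410·128.0) / 14.21 = 183.9/14.21 = 12.94 µg/L; combined flow 14.21 m³/s.
Travel time t = 31.7·1000 / 0.94 = 33720 s = 9.368 h.
9.8%/h lost → k = −ln(1 − 0.098) = 0.1031 h⁻¹.
After decay, C = 12.94 × e^(−kt) = 12.94 × 0.3805 = 4.926 µg/L.
Second outfall: C = (14.21·4.926 + 1.360·345.0)/15.57 = 34.63 µg/L.

34.6 µg/L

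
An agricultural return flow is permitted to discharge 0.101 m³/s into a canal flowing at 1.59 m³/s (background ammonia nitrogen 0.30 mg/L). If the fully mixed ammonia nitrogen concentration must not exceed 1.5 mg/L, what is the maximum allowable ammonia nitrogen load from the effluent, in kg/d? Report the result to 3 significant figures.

178 kg/d

Mass balance at the limit: 1.590·0.3000 + 0.1010·Cₑ = 1.691·1.5 → Cₑ = 20.39 mg/L.
Load = 0.1010 m³/s × 20.39 g/m³ × 86 400 s/d = 177.9 kg/d.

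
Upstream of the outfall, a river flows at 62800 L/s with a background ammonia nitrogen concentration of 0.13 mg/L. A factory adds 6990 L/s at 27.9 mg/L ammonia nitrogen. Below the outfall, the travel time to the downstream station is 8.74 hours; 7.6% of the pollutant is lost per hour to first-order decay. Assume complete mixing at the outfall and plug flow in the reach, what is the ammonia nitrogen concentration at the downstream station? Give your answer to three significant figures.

Conservation of mass: C = (62800·0.1300 + 6990·27.90) / 69790 = 203200/69790 = 2.911 mg/L.
7.6%/h lost → k = −ln(1 − 0.076) = 0.07904 h⁻¹.
After decay, C = 2.911 × e^(−kt) = 2.911 × 0.5012 = 1.459 mg/L.

1.46 mg/L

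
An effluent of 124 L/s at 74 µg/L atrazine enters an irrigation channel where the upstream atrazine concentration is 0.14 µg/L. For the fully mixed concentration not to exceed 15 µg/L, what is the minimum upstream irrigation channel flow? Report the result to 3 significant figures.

492 L/s

Set C_mix = 15: (Q·0.1400 + 124.0·74.00) / (Q + 124.0) = 15
→ Q = 124.0·(74.00 − 15)/(15 − 0.1400) = 492.3 L/s.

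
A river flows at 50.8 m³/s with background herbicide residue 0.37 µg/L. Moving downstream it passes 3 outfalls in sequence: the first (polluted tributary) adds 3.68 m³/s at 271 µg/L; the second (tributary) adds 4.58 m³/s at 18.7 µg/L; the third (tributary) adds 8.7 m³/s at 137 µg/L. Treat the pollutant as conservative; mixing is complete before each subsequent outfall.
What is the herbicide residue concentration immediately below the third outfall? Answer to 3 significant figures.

After outfall 1: Q = 50.80 + 3.680 = 54.48 m³/s; C = (50.80·0.3700 + 3.680·271.0)/54.48 = 18.65 µg/L.
After outfall 2: Q = 54.48 + 4.580 = 59.06 m³/s; C = (54.48·18.65 + 4.580·18.70)/59.06 = 18.65 µg/L.
After outfall 3: Q = 59.06 + 8.700 = 67.76 m³/s; C = (59.06·18.65 + 8.700·137.0)/67.76 = 33.85 µg/L.

33.8 µg/L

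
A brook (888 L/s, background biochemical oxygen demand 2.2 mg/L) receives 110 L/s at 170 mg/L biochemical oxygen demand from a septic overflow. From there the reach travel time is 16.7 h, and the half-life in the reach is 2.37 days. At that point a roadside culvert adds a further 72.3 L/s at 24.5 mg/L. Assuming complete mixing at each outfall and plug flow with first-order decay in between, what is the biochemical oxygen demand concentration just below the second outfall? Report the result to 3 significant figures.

Mass balance: C = (888.0·2.200 + 110.0·170.0) / 998.0 = 20650/998.0 = 20.69 mg/L; combined flow 998.0 L/s.
Half-life 2.37 d → k = ln 2 / 2.37 = 0.2925 d⁻¹.
After decay, C = 20.69 × e^(−kt) = 20.69 × 0.8159 = 16.88 mg/L.
Second outfall: C = (998.0·16.88 + 72.30·24.50)/1070 = 17.40 mg/L.

17.4 mg/L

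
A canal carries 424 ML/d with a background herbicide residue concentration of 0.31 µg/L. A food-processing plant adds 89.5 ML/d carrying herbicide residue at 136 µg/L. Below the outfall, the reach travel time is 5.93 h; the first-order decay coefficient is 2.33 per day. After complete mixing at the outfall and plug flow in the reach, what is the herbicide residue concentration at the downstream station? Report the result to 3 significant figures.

13.5 µg/L

Mass balance: C = (424.0·0.3100 + 89.50·136.0) / 513.5 = 12300/513.5 = 23.96 µg/L.
Decay over the reach: 23.96·exp(−kt) = 23.96·0.5623 = 13.47 µg/L.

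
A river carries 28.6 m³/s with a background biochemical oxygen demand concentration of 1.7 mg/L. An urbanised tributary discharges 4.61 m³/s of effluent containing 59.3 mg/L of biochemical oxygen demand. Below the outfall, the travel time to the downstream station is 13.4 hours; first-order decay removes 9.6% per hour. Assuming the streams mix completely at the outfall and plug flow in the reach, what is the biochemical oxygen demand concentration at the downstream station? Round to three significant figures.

2.51 mg/L

Mass balance: C = (28.60·1.700 + 4.610·59.30) / 33.21 = 322.0/33.21 = 9.696 mg/L.
9.6%/h lost → k = −ln(1 − 0.096) = 0.1009 h⁻¹.
Applying C = C₀e^(−kt): 9.696 × 0.2586 = 2.507 mg/L.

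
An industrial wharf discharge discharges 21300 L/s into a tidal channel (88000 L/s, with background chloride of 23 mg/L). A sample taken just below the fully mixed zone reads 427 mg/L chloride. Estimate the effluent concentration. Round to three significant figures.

2100 mg/L

Mass balance: 88000·23.00 + 21300·Cₑ = 109300·427.0
→ Cₑ = (109300·427.0 − 88000·23.00) / 21300 = 2096 mg/L.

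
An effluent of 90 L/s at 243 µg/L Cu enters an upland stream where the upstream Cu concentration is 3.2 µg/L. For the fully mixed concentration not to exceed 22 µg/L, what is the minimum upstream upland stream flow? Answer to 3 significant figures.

Set C_mix = 22: (Q·3.200 + 90.00·243.0) / (Q + 90.00) = 22
→ Q = 90.00·(243.0 − 22)/(22 − 3.200) = 1058 L/s.

1060 L/s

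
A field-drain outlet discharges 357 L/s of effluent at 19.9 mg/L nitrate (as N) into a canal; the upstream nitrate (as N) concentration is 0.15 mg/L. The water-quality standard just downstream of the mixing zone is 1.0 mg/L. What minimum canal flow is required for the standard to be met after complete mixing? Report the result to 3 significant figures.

Set C_mix = 1.0: (Q·0.1500 + 357.0·19.90) / (Q + 357.0) = 1.0
→ Q = 357.0·(19.90 − 1.0)/(1.0 − 0.1500) = 7938 L/s.

7940 L/s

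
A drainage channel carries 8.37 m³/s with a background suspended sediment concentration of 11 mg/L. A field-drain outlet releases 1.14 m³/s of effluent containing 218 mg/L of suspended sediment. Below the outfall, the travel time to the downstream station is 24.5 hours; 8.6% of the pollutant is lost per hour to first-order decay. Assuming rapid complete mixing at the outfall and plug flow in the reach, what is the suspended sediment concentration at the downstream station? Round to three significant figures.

3.96 mg/L

Mixed concentration C = ΣQC/ΣQ = (8.370·11.00 + 1.140·218.0) / 9.510 = 340.6/9.510 = 35.81 mg/L.
8.6%/h lost → k = −ln(1 − 0.086) = 0.08992 h⁻¹.
After decay, C = 35.81 × e^(−kt) = 35.81 × 0.1105 = 3.956 mg/L.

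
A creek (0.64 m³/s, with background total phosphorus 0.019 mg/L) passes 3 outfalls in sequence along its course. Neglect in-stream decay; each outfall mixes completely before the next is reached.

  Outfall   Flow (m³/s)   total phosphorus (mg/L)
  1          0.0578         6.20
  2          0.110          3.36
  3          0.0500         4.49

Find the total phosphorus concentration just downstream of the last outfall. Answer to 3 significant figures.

After outfall 1: Q = 0.6400 + 0.05780 = 0.6978 m³/s; C = (0.6400·0.01900 + 0.05780·6.200)/0.6978 = 0.5310 mg/L.
After outfall 2: Q = 0.6978 + 0.1100 = 0.8078 m³/s; C = (0.6978·0.5310 + 0.1100·3.360)/0.8078 = 0.9162 mg/L.
After outfall 3: Q = 0.8078 + 0.05000 = 0.8578 m³/s; C = (0.8078·0.9162 + 0.05000·4.490)/0.8578 = 1.125 mg/L.

1.12 mg/L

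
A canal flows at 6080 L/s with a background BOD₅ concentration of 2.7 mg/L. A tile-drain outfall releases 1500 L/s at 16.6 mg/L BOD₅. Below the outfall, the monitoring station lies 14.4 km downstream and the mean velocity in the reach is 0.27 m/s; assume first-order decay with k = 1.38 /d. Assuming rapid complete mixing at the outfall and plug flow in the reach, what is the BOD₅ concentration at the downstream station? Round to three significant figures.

2.33 mg/L

Conservation of mass: C = (6080·2.700 + 1500·16.60) / 7580 = 41320/7580 = 5.451 mg/L.
Travel time t = 14.4·1000 / 0.27 = 53330 s = 14.81 h.
Decay over the reach: 5.451·exp(−kt) = 5.451·0.4266 = 2.325 mg/L.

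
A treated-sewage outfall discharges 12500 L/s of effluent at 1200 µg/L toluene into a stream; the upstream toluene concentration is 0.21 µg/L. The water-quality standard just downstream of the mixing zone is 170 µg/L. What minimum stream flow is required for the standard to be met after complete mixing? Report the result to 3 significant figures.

75800 L/s

Set C_mix = 170: (Q·0.2100 + 12500·1200) / (Q + 12500) = 170
→ Q = 12500·(1200 − 170)/(170 − 0.2100) = 75830 L/s.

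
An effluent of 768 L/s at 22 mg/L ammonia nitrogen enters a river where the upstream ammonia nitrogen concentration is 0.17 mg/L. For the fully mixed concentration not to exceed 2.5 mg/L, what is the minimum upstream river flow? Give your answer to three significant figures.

Set C_mix = 2.5: (Q·0.1700 + 768.0·22.00) / (Q + 768.0) = 2.5
→ Q = 768.0·(22.00 − 2.5)/(2.5 − 0.1700) = 6427 L/s.

6430 L/s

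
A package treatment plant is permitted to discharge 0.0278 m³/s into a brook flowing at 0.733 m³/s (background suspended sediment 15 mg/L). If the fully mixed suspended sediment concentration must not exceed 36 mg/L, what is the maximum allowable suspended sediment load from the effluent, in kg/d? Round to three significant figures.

1420 kg/d

Mass balance at the limit: 0.7330·15.00 + 0.02780·Cₑ = 0.7608·36 → Cₑ = 589.7 mg/L.
Load = 0.02780 m³/s × 589.7 g/m³ × 86 400 s/d = 1416 kg/d.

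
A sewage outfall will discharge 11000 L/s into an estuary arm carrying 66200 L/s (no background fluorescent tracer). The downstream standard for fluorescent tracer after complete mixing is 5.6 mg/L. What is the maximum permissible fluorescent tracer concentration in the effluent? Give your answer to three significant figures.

At the limit, (Qr·Cr + Qe·Cₑ)/(Qr + Qe) = 5.6:
Cₑ = (77200·5.6 − 66200·0) / 11000 = 39.30 mg/L.

39.3 mg/L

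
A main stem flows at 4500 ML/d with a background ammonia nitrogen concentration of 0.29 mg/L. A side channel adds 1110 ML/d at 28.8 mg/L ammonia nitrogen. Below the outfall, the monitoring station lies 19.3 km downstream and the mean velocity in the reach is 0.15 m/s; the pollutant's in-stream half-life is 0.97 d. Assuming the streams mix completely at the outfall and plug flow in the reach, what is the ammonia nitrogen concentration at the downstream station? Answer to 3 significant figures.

Flow-weighted average: C = (4500·0.2900 + 1110·28.80) / 5610 = 33270/5610 = 5.931 mg/L.
Travel time t = 19.3·1000 / 0.15 = 128700 s = 35.74 h.
Half-life 0.97 d → k = ln 2 / 0.97 = 0.7146 d⁻¹.
After decay, C = 5.931 × e^(−kt) = 5.931 × 0.3450 = 2.046 mg/L.

2.05 mg/L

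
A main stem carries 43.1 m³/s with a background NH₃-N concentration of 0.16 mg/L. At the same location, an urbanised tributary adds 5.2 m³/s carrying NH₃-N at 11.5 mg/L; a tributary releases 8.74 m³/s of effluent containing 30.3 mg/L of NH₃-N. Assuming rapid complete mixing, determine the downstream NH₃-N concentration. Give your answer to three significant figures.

5.81 mg/L

Mixed concentration C = ΣQC/ΣQ = (43.10·0.1600 + 5.200·11.50 + 8.740·30.30) / 57.04 = 331.5/57.04 = 5.812 mg/L.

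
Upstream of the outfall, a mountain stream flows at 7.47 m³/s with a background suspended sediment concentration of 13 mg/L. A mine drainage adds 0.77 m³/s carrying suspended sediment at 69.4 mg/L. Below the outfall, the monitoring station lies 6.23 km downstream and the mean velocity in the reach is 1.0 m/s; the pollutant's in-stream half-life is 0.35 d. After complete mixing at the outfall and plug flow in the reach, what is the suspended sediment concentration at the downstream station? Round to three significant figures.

15.8 mg/L

Conservation of mass: C = (7.470·13.00 + 0.7700·69.40) / 8.240 = 150.5/8.240 = 18.27 mg/L.
Travel time t = 6.23·1000 / 1.0 = 6230 s = 1.731 h.
Half-life 0.35 d → k = ln 2 / 0.35 = 1.980 d⁻¹.
Applying C = C₀e^(−kt): 18.27 × 0.8669 = 15.84 mg/L.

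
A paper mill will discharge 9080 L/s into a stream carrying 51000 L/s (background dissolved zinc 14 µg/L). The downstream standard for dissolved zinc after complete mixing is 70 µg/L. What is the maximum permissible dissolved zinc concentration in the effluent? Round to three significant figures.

At the limit, (Qr·Cr + Qe·Cₑ)/(Qr + Qe) = 70:
Cₑ = (60080·70 − 51000·14.00) / 9080 = 384.5 µg/L.

385 µg/L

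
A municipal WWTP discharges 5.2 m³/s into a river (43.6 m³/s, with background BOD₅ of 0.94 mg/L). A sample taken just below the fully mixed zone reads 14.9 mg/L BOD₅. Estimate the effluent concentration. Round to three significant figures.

132 mg/L

Mass balance: 43.60·0.9400 + 5.200·Cₑ = 48.80·14.90
→ Cₑ = (48.80·14.90 − 43.60·0.9400) / 5.200 = 131.9 mg/L.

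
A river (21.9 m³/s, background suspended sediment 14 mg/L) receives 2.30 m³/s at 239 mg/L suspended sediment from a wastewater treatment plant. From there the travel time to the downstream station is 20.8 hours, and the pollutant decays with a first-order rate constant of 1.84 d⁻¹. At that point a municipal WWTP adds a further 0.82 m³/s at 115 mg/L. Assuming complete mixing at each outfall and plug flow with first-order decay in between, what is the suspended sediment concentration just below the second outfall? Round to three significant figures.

10.7 mg/L

Mass balance: C = (21.90·14.00 + 2.300·239.0) / 24.20 = 856.3/24.20 = 35.38 mg/L; combined flow 24.20 m³/s.
After decay, C = 35.38 × e^(−kt) = 35.38 × 0.2030 = 7.182 mg/L.
Second outfall: C = (24.20·7.182 + 0.8200·115.0)/25.02 = 10.72 mg/L.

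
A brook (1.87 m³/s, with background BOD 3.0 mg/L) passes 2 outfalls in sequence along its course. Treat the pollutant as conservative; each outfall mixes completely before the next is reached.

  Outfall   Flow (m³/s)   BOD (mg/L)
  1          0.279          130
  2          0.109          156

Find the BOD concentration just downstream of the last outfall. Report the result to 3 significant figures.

26.1 mg/L

Below outfall 1: Q → 2.149 m³/s, C = (1.870·3.000 + 0.2790·130.0)/2.149 = 19.49 mg/L.
Below outfall 2: Q → 2.258 m³/s, C = (2.149·19.49 + 0.1090·156.0)/2.258 = 26.08 mg/L.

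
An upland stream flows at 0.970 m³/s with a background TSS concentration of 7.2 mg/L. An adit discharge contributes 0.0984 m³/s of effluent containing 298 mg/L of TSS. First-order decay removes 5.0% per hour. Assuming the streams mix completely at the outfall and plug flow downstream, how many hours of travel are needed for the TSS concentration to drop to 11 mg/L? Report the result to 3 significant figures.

Mass balance: C = (0.9700·7.200 + 0.09840·298.0) / 1.068 = 36.31/1.068 = 33.98 mg/L.
5.0%/h lost → k = −ln(1 − 0.05) = 0.05129 h⁻¹.
33.98·exp(−k·t) = 11 → t = ln(33.98/11)/k = 79170 s = 21.99 h.

22.0 h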